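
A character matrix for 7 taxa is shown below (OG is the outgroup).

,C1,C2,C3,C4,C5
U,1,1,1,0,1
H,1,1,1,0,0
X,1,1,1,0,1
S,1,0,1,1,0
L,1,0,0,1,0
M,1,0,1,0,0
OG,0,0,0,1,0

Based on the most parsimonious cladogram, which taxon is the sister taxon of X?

Character polarity is set by the outgroup: the derived state is whichever differs from the outgroup's state, so for C4 the derived state is '0', and for the remaining characters it is '1'.
All ingroup taxa share the derived state '1' for C1; it defines the ingroup but does not resolve relationships within it.
C2: derived state '1' in H, U, and X only — synapomorphy for {H, U, X}.
Only H, M, S, U, and X show the derived state '1' for C3, supporting them as a clade.
C4: derived state '0' in H, M, U, and X only — synapomorphy for {H, M, U, X}.
Only U and X show the derived state '1' for C5, supporting them as a clade.
Most parsimonious ingroup topology: (((((U,X),H),M),S),L).
X and U form a cherry on this tree, so they are sister taxa.

U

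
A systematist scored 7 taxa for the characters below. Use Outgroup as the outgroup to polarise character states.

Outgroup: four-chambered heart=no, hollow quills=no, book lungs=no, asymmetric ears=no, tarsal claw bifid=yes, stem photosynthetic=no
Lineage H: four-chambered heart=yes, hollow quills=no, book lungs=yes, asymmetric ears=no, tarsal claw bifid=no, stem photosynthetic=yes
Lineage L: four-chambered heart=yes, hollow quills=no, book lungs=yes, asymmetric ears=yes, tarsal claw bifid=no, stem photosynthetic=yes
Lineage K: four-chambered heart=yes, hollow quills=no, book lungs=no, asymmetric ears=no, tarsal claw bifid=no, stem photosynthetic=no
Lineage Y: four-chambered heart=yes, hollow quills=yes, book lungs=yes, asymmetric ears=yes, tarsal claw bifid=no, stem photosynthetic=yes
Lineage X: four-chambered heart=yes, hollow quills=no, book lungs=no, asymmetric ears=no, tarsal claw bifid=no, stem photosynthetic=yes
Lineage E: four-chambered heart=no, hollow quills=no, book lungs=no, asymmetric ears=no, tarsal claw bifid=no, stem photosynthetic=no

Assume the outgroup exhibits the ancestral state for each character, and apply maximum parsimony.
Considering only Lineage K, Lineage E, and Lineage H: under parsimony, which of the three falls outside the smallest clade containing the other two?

Lineage E

Character polarity is set by the outgroup: the derived state is whichever differs from the outgroup's state, so for tarsal claw bifid the derived state is 'no', and for the remaining characters it is 'yes'.
four-chambered heart: derived state 'yes' in Lineage H, Lineage K, Lineage L, Lineage X, and Lineage Y only — synapomorphy for {Lineage H, Lineage K, Lineage L, Lineage X, Lineage Y}.
hollow quills (derived state 'yes') is unique to Lineage Y (autapomorphy; uninformative for grouping).
book lungs: derived state 'yes' in Lineage H, Lineage L, and Lineage Y only — synapomorphy for {Lineage H, Lineage L, Lineage Y}.
asymmetric ears: derived state 'yes' in Lineage L and Lineage Y only — synapomorphy for {Lineage L, Lineage Y}.
All ingroup taxa share the derived state 'no' for tarsal claw bifid; it defines the ingroup but does not resolve relationships within it.
stem photosynthetic (derived state 'yes') is shared by Lineage H, Lineage L, Lineage X, and Lineage Y — a synapomorphy uniting that clade.
Most parsimonious ingroup topology: ((((Lineage H,(Lineage L,Lineage Y)),Lineage X),Lineage K),Lineage E).
Lineage K and Lineage H share a more recent common ancestor with each other than either does with Lineage E, so Lineage E is the least closely related of the three.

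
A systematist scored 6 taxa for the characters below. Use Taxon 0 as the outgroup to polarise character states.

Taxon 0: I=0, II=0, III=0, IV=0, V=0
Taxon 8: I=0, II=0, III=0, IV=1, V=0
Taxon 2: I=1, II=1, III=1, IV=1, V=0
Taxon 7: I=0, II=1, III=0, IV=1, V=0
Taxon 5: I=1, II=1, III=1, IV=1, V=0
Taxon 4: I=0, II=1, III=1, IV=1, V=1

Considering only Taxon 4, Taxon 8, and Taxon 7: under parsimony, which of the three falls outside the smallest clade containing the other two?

Taxon 8

The outgroup has state '0' for every character, so '1' is the derived state throughout.
I (derived state '1') is shared by Taxon 2 and Taxon 5 — a synapomorphy uniting that clade.
II (derived state '1') is shared by Taxon 2, Taxon 4, Taxon 5, and Taxon 7 — a synapomorphy uniting that clade.
Only Taxon 2, Taxon 4, and Taxon 5 show the derived state '1' for III, supporting them as a clade.
IV (derived state '1') is shared by all ingroup taxa — unites the whole ingroup.
V (derived state '1') is unique to Taxon 4 (autapomorphy; uninformative for grouping).
Most parsimonious ingroup topology: ((Taxon 7,((Taxon 5,Taxon 2),Taxon 4)),Taxon 8).
Taxon 4 and Taxon 7 share a more recent common ancestor with each other than either does with Taxon 8, so Taxon 8 is the least closely related of the three.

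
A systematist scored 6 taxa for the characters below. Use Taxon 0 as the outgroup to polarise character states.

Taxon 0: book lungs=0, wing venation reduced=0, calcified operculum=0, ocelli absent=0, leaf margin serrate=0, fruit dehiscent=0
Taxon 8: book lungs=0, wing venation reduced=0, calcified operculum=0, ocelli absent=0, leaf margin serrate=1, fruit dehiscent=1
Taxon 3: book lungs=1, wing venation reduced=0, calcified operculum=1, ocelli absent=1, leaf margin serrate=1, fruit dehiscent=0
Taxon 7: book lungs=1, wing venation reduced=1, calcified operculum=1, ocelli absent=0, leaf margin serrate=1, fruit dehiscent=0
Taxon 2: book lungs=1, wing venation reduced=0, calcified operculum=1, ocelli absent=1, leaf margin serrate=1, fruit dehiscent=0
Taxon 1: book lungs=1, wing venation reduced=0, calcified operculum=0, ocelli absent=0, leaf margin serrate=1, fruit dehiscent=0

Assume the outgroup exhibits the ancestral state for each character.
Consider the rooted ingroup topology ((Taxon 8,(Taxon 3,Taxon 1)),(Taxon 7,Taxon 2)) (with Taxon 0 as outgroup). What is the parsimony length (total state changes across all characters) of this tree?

Map each character onto ((Taxon 8,(Taxon 3,Taxon 1)),(Taxon 7,Taxon 2)) (rooted by Taxon 0) and count the minimum state changes it requires (Fitch parsimony):
book lungs: 2; wing venation reduced: 1; calcified operculum: 2; ocelli absent: 2; leaf margin serrate: 1; fruit dehiscent: 1.
Total tree length = 9.

9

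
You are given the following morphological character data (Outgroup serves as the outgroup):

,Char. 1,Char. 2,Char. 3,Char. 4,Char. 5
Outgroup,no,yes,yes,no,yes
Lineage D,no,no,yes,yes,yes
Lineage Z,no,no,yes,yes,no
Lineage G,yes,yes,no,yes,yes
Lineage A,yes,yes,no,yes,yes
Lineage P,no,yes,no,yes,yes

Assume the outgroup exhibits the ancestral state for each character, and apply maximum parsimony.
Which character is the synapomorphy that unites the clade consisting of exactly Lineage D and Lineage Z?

Char. 2

Character polarity is set by the outgroup: the derived state is whichever differs from the outgroup's state, so for Char. 2, Char. 3, Char. 5 the derived state is 'no', and for the remaining characters it is 'yes'.
Char. 1 (derived state 'yes') is shared by Lineage A and Lineage G — a synapomorphy uniting that clade.
Char. 2 (derived state 'no') is shared by Lineage D and Lineage Z — a synapomorphy uniting that clade.
Char. 3 (derived state 'no') is shared by Lineage A, Lineage G, and Lineage P — a synapomorphy uniting that clade.
Char. 4 (derived state 'yes') is shared by all ingroup taxa — unites the whole ingroup.
Char. 5 (derived state 'no') is unique to Lineage Z (autapomorphy; uninformative for grouping).
Most parsimonious ingroup topology: ((Lineage D,Lineage Z),((Lineage G,Lineage A),Lineage P)).
The clade {Lineage D, Lineage Z} is supported by Char. 2: its derived state 'no' occurs in exactly those taxa and in no other taxon (including the outgroup).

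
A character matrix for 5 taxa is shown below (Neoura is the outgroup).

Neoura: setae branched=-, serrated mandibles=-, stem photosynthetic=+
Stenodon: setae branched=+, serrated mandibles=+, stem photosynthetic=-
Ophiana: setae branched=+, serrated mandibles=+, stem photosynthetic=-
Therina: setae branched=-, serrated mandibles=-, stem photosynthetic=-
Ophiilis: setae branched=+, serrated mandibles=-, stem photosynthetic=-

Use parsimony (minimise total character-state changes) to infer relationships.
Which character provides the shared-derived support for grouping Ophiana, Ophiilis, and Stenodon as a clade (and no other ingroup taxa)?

Character polarity is set by the outgroup: the derived state is whichever differs from the outgroup's state, so for stem photosynthetic the derived state is '-', and for the remaining characters it is '+'.
setae branched: derived state '+' in Ophiana, Ophiilis, and Stenodon only — synapomorphy for {Ophiana, Ophiilis, Stenodon}.
Only Ophiana and Stenodon show the derived state '+' for serrated mandibles, supporting them as a clade.
All ingroup taxa share the derived state '-' for stem photosynthetic; it defines the ingroup but does not resolve relationships within it.
Most parsimonious ingroup topology: (((Stenodon,Ophiana),Ophiilis),Therina).
The clade {Ophiana, Ophiilis, Stenodon} is supported by setae branched: its derived state '+' occurs in exactly those taxa and in no other taxon (including the outgroup).

setae branched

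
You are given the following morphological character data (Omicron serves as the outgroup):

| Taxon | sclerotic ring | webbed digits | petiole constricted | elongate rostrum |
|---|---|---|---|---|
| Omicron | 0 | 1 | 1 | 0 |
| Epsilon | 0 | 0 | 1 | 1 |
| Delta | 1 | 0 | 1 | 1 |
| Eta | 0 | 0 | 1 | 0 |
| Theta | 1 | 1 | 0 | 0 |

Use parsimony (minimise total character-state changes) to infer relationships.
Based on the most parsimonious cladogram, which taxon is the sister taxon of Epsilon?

Delta

Character polarity is set by the outgroup: the derived state is whichever differs from the outgroup's state, so for webbed digits, petiole constricted the derived state is '0', and for the remaining characters it is '1'.
sclerotic ring groups Delta and Theta, which is incompatible with the clades supported by the remaining characters; treating it as convergent (homoplasy) costs fewer steps than any alternative tree.
webbed digits (derived state '0') is shared by Delta, Epsilon, and Eta — a synapomorphy uniting that clade.
petiole constricted: derived state '0' in Theta only — an autapomorphy, so it tells us nothing about relationships among taxa.
elongate rostrum (derived state '1') is shared by Delta and Epsilon — a synapomorphy uniting that clade.
Most parsimonious ingroup topology: (((Epsilon,Delta),Eta),Theta).
Epsilon and Delta form a cherry on this tree, so they are sister taxa.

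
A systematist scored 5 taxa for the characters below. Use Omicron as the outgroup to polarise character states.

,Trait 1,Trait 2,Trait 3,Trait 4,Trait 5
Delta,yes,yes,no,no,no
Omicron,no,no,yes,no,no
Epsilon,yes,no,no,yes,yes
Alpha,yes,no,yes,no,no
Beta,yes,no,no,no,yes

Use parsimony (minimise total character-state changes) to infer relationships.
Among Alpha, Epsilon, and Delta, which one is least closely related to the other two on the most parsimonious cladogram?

Character polarity is set by the outgroup: the derived state is whichever differs from the outgroup's state, so for Trait 3 the derived state is 'no', and for the remaining characters it is 'yes'.
Trait 1 (derived state 'yes') is shared by all ingroup taxa — unites the whole ingroup.
Trait 2 (derived state 'yes') is unique to Delta (autapomorphy; uninformative for grouping).
Only Beta, Delta, and Epsilon show the derived state 'no' for Trait 3, supporting them as a clade.
Trait 4: derived state 'yes' in Epsilon only — an autapomorphy, so it tells us nothing about relationships among taxa.
Trait 5: derived state 'yes' in Beta and Epsilon only — synapomorphy for {Beta, Epsilon}.
Most parsimonious ingroup topology: (((Epsilon,Beta),Delta),Alpha).
Delta and Epsilon share a more recent common ancestor with each other than either does with Alpha, so Alpha is the least closely related of the three.

Alpha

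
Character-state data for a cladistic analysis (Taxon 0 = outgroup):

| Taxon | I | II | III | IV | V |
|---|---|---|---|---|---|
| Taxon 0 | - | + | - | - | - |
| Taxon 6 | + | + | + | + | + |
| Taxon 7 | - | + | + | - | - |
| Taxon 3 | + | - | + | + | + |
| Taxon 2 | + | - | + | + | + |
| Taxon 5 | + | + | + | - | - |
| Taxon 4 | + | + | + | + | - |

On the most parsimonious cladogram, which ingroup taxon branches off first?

Character polarity is set by the outgroup: the derived state is whichever differs from the outgroup's state, so for II the derived state is '-', and for the remaining characters it is '+'.
I (derived state '+') is shared by Taxon 2, Taxon 3, Taxon 4, Taxon 5, and Taxon 6 — a synapomorphy uniting that clade.
Only Taxon 2 and Taxon 3 show the derived state '-' for II, supporting them as a clade.
III (derived state '+') is shared by all ingroup taxa — unites the whole ingroup.
IV (derived state '+') is shared by Taxon 2, Taxon 3, Taxon 4, and Taxon 6 — a synapomorphy uniting that clade.
V (derived state '+') is shared by Taxon 2, Taxon 3, and Taxon 6 — a synapomorphy uniting that clade.
Most parsimonious ingroup topology: ((((Taxon 6,(Taxon 3,Taxon 2)),Taxon 4),Taxon 5),Taxon 7).
Taxon 7 is sister to the clade containing all other ingroup taxa, so it is the earliest-diverging (most basal) ingroup lineage.

Taxon 7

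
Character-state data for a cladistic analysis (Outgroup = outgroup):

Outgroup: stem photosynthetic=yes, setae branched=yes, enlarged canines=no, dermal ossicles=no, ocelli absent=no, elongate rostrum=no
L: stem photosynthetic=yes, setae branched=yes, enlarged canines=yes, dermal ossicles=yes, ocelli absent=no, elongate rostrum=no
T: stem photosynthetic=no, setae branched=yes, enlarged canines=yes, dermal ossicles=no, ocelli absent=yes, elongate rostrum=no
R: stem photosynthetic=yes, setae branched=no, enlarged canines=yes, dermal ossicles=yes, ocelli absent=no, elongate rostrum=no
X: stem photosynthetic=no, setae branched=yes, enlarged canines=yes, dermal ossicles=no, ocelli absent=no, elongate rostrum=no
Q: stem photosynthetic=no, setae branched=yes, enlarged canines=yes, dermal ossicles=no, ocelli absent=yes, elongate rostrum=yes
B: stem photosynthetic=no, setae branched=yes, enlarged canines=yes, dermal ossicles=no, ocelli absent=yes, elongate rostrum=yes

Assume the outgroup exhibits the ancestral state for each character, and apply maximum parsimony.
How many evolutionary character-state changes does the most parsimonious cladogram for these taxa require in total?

6

Character polarity is set by the outgroup: the derived state is whichever differs from the outgroup's state, so for stem photosynthetic, setae branched the derived state is 'no', and for the remaining characters it is 'yes'.
stem photosynthetic (derived state 'no') is shared by B, Q, T, and X — a synapomorphy uniting that clade.
setae branched: derived state 'no' in R only — an autapomorphy, so it tells us nothing about relationships among taxa.
All ingroup taxa share the derived state 'yes' for enlarged canines; it defines the ingroup but does not resolve relationships within it.
dermal ossicles (derived state 'yes') is shared by L and R — a synapomorphy uniting that clade.
ocelli absent: derived state 'yes' in B, Q, and T only — synapomorphy for {B, Q, T}.
Only B and Q show the derived state 'yes' for elongate rostrum, supporting them as a clade.
Most parsimonious ingroup topology: ((L,R),((T,(Q,B)),X)).
Changes per character on this tree: stem photosynthetic: 1; setae branched: 1; enlarged canines: 1; dermal ossicles: 1; ocelli absent: 1; elongate rostrum: 1.
Total = 6.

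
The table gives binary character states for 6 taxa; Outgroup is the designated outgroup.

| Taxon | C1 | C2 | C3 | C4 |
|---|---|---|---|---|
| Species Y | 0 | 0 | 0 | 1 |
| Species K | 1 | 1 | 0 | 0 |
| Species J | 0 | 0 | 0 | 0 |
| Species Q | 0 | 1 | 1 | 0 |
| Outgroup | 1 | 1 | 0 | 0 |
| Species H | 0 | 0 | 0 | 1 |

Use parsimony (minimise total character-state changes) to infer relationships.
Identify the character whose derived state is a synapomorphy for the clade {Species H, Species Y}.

C4

Character polarity is set by the outgroup: the derived state is whichever differs from the outgroup's state, so for C1, C2 the derived state is '0', and for the remaining characters it is '1'.
Only Species H, Species J, Species Q, and Species Y show the derived state '0' for C1, supporting them as a clade.
Only Species H, Species J, and Species Y show the derived state '0' for C2, supporting them as a clade.
C3: derived state '1' in Species Q only — an autapomorphy, so it tells us nothing about relationships among taxa.
C4 (derived state '1') is shared by Species H and Species Y — a synapomorphy uniting that clade.
Most parsimonious ingroup topology: ((Species Q,((Species H,Species Y),Species J)),Species K).
The clade {Species H, Species Y} is supported by C4: its derived state '1' occurs in exactly those taxa and in no other taxon (including the outgroup).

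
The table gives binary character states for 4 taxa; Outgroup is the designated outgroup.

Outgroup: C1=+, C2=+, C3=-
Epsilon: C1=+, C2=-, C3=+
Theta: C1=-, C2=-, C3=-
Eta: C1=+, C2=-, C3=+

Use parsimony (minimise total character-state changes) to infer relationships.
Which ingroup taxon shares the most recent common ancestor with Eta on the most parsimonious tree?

Epsilon

Character polarity is set by the outgroup: the derived state is whichever differs from the outgroup's state, so for C1, C2 the derived state is '-', and for the remaining characters it is '+'.
C1 (derived state '-') is unique to Theta (autapomorphy; uninformative for grouping).
All ingroup taxa share the derived state '-' for C2; it defines the ingroup but does not resolve relationships within it.
Only Epsilon and Eta show the derived state '+' for C3, supporting them as a clade.
Most parsimonious ingroup topology: ((Epsilon,Eta),Theta).
Eta and Epsilon form a cherry on this tree, so they are sister taxa.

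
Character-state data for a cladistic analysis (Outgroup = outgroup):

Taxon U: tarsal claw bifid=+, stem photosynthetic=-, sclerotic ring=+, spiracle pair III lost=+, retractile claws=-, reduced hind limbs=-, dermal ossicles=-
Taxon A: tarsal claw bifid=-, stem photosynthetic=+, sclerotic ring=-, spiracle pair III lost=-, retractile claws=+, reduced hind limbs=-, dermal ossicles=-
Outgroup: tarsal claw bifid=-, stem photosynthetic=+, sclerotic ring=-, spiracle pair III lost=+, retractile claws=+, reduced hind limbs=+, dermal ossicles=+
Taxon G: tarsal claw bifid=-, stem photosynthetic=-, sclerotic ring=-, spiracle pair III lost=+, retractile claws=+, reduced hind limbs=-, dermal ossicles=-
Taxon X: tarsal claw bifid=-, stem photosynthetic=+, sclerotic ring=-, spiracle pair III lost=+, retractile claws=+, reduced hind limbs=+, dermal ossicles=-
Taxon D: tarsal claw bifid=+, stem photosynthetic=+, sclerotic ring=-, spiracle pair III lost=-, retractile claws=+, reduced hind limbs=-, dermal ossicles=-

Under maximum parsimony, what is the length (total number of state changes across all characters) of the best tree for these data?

Character polarity is set by the outgroup: the derived state is whichever differs from the outgroup's state, so for stem photosynthetic, spiracle pair III lost, retractile claws, reduced hind limbs, dermal ossicles the derived state is '-', and for the remaining characters it is '+'.
tarsal claw bifid (state '+') occurs in Taxon D and Taxon U but conflicts with the nesting implied by the other characters — most parsimoniously interpreted as homoplasy.
Only Taxon G and Taxon U show the derived state '-' for stem photosynthetic, supporting them as a clade.
sclerotic ring: derived state '+' in Taxon U only — an autapomorphy, so it tells us nothing about relationships among taxa.
spiracle pair III lost: derived state '-' in Taxon A and Taxon D only — synapomorphy for {Taxon A, Taxon D}.
retractile claws (derived state '-') is unique to Taxon U (autapomorphy; uninformative for grouping).
reduced hind limbs (derived state '-') is shared by Taxon A, Taxon D, Taxon G, and Taxon U — a synapomorphy uniting that clade.
dermal ossicles (derived state '-') is shared by all ingroup taxa — unites the whole ingroup.
Most parsimonious ingroup topology: (((Taxon U,Taxon G),(Taxon A,Taxon D)),Taxon X).
Changes per character on this tree: tarsal claw bifid: 2; stem photosynthetic: 1; sclerotic ring: 1; spiracle pair III lost: 1; retractile claws: 1; reduced hind limbs: 1; dermal ossicles: 1.
Total = 8.

8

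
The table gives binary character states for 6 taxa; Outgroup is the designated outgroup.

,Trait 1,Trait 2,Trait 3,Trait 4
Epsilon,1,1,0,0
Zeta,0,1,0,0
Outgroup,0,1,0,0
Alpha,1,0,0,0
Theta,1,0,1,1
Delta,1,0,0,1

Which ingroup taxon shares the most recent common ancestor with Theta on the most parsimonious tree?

Delta

Character polarity is set by the outgroup: the derived state is whichever differs from the outgroup's state, so for Trait 2 the derived state is '0', and for the remaining characters it is '1'.
Trait 1: derived state '1' in Alpha, Delta, Epsilon, and Theta only — synapomorphy for {Alpha, Delta, Epsilon, Theta}.
Only Alpha, Delta, and Theta show the derived state '0' for Trait 2, supporting them as a clade.
Trait 3 (derived state '1') is unique to Theta (autapomorphy; uninformative for grouping).
Only Delta and Theta show the derived state '1' for Trait 4, supporting them as a clade.
Most parsimonious ingroup topology: ((((Delta,Theta),Alpha),Epsilon),Zeta).
Theta and Delta form a cherry on this tree, so they are sister taxa.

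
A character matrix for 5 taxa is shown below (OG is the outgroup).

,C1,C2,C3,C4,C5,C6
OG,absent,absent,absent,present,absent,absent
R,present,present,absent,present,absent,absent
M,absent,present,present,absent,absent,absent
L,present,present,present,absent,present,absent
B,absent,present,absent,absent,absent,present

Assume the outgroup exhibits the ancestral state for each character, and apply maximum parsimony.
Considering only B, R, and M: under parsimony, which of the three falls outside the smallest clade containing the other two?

R

Character polarity is set by the outgroup: the derived state is whichever differs from the outgroup's state, so for C4 the derived state is 'absent', and for the remaining characters it is 'present'.
C1 groups L and R, which is incompatible with the clades supported by the remaining characters; treating it as convergent (homoplasy) costs fewer steps than any alternative tree.
C2 (derived state 'present') is shared by all ingroup taxa — unites the whole ingroup.
Only L and M show the derived state 'present' for C3, supporting them as a clade.
C4 (derived state 'absent') is shared by B, L, and M — a synapomorphy uniting that clade.
C5 (derived state 'present') is unique to L (autapomorphy; uninformative for grouping).
C6 (derived state 'present') is unique to B (autapomorphy; uninformative for grouping).
Most parsimonious ingroup topology: (R,((M,L),B)).
M and B share a more recent common ancestor with each other than either does with R, so R is the least closely related of the three.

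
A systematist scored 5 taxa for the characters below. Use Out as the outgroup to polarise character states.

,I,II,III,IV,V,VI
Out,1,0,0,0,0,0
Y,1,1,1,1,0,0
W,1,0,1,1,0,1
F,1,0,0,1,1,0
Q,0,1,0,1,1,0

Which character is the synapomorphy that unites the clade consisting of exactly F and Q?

V

Character polarity is set by the outgroup: the derived state is whichever differs from the outgroup's state, so for I the derived state is '0', and for the remaining characters it is '1'.
I: derived state '0' in Q only — an autapomorphy, so it tells us nothing about relationships among taxa.
II (state '1') occurs in Q and Y but conflicts with the nesting implied by the other characters — most parsimoniously interpreted as homoplasy.
III: derived state '1' in W and Y only — synapomorphy for {W, Y}.
IV (derived state '1') is shared by all ingroup taxa — unites the whole ingroup.
Only F and Q show the derived state '1' for V, supporting them as a clade.
VI (derived state '1') is unique to W (autapomorphy; uninformative for grouping).
Most parsimonious ingroup topology: ((Y,W),(F,Q)).
The clade {F, Q} is supported by V: its derived state '1' occurs in exactly those taxa and in no other taxon (including the outgroup).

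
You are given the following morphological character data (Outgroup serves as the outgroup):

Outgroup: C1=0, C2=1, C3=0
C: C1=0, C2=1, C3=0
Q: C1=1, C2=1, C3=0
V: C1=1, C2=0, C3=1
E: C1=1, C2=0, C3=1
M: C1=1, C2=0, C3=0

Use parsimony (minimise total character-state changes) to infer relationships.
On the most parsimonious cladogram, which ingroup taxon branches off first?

C

Character polarity is set by the outgroup: the derived state is whichever differs from the outgroup's state, so for C2 the derived state is '0', and for the remaining characters it is '1'.
Only E, M, Q, and V show the derived state '1' for C1, supporting them as a clade.
C2: derived state '0' in E, M, and V only — synapomorphy for {E, M, V}.
Only E and V show the derived state '1' for C3, supporting them as a clade.
Most parsimonious ingroup topology: (C,(Q,((V,E),M))).
C is sister to the clade containing all other ingroup taxa, so it is the earliest-diverging (most basal) ingroup lineage.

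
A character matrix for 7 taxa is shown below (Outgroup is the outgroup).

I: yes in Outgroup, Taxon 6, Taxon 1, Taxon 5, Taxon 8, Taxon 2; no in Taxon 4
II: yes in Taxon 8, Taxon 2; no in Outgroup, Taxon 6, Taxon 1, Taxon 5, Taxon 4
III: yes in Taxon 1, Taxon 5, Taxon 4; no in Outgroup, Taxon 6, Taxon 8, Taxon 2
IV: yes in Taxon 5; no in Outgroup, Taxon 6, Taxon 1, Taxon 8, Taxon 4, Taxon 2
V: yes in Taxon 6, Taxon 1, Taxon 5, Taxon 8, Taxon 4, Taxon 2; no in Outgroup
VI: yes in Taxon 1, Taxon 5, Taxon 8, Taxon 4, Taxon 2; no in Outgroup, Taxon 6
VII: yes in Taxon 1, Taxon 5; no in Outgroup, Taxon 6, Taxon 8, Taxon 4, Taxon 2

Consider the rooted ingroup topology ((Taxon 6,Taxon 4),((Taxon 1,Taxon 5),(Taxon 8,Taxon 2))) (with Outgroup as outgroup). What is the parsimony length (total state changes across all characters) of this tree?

9

Map each character onto ((Taxon 6,Taxon 4),((Taxon 1,Taxon 5),(Taxon 8,Taxon 2))) (rooted by Outgroup) and count the minimum state changes it requires (Fitch parsimony):
I: 1; II: 1; III: 2; IV: 1; V: 1; VI: 2; VII: 1.
Total tree length = 9.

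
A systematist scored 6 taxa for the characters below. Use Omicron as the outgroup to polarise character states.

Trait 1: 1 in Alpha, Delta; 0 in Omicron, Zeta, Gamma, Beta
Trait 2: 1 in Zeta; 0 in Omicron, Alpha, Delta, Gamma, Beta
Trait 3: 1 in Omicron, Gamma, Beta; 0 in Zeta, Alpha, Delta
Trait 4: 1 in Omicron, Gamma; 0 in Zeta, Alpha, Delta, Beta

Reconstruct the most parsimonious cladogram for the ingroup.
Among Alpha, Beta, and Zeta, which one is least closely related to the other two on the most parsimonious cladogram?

Beta

Character polarity is set by the outgroup: the derived state is whichever differs from the outgroup's state, so for Trait 3, Trait 4 the derived state is '0', and for the remaining characters it is '1'.
Trait 1 (derived state '1') is shared by Alpha and Delta — a synapomorphy uniting that clade.
Trait 2 (derived state '1') is unique to Zeta (autapomorphy; uninformative for grouping).
Trait 3: derived state '0' in Alpha, Delta, and Zeta only — synapomorphy for {Alpha, Delta, Zeta}.
Trait 4 (derived state '0') is shared by Alpha, Beta, Delta, and Zeta — a synapomorphy uniting that clade.
Most parsimonious ingroup topology: (((Zeta,(Alpha,Delta)),Beta),Gamma).
Alpha and Zeta share a more recent common ancestor with each other than either does with Beta, so Beta is the least closely related of the three.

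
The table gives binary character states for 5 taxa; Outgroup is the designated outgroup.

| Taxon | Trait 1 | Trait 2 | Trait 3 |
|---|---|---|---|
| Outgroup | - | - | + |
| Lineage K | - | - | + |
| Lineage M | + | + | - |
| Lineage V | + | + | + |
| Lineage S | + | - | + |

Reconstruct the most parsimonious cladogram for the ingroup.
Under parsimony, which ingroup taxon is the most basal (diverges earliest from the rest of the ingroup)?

Lineage K

Character polarity is set by the outgroup: the derived state is whichever differs from the outgroup's state, so for Trait 3 the derived state is '-', and for the remaining characters it is '+'.
Trait 1: derived state '+' in Lineage M, Lineage S, and Lineage V only — synapomorphy for {Lineage M, Lineage S, Lineage V}.
Trait 2: derived state '+' in Lineage M and Lineage V only — synapomorphy for {Lineage M, Lineage V}.
Trait 3: derived state '-' in Lineage M only — an autapomorphy, so it tells us nothing about relationships among taxa.
Most parsimonious ingroup topology: (Lineage K,((Lineage M,Lineage V),Lineage S)).
Lineage K is sister to the clade containing all other ingroup taxa, so it is the earliest-diverging (most basal) ingroup lineage.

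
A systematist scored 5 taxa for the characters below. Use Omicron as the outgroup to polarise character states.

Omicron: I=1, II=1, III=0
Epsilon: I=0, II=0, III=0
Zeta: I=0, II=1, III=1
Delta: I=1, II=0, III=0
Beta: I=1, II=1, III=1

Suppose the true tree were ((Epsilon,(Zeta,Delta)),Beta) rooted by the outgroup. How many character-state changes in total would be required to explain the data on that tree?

Map each character onto ((Epsilon,(Zeta,Delta)),Beta) (rooted by Omicron) and count the minimum state changes it requires (Fitch parsimony):
I: 2; II: 2; III: 2.
Total tree length = 6.

6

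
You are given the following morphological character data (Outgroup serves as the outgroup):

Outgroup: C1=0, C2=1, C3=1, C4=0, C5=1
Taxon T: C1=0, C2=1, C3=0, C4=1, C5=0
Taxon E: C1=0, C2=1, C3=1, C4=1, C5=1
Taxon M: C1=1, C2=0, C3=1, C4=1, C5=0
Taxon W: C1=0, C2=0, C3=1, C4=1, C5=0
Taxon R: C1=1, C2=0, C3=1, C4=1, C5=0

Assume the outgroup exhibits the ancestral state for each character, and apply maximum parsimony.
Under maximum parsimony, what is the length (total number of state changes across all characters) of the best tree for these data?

Character polarity is set by the outgroup: the derived state is whichever differs from the outgroup's state, so for C2, C3, C5 the derived state is '0', and for the remaining characters it is '1'.
C1 (derived state '1') is shared by Taxon M and Taxon R — a synapomorphy uniting that clade.
Only Taxon M, Taxon R, and Taxon W show the derived state '0' for C2, supporting them as a clade.
C3: derived state '0' in Taxon T only — an autapomorphy, so it tells us nothing about relationships among taxa.
C4 (derived state '1') is shared by all ingroup taxa — unites the whole ingroup.
Only Taxon M, Taxon R, Taxon T, and Taxon W show the derived state '0' for C5, supporting them as a clade.
Most parsimonious ingroup topology: ((Taxon T,((Taxon M,Taxon R),Taxon W)),Taxon E).
Changes per character on this tree: C1: 1; C2: 1; C3: 1; C4: 1; C5: 1.
Total = 5.

5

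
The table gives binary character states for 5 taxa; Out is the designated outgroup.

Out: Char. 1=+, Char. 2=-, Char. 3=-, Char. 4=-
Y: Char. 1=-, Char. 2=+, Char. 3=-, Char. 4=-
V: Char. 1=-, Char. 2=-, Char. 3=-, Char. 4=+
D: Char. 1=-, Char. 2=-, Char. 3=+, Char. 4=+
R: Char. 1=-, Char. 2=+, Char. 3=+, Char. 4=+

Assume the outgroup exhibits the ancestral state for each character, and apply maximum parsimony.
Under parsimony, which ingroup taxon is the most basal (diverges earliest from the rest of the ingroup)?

Y

Character polarity is set by the outgroup: the derived state is whichever differs from the outgroup's state, so for Char. 1 the derived state is '-', and for the remaining characters it is '+'.
All ingroup taxa share the derived state '-' for Char. 1; it defines the ingroup but does not resolve relationships within it.
Char. 2 groups R and Y, which is incompatible with the clades supported by the remaining characters; treating it as convergent (homoplasy) costs fewer steps than any alternative tree.
Char. 3: derived state '+' in D and R only — synapomorphy for {D, R}.
Char. 4 (derived state '+') is shared by D, R, and V — a synapomorphy uniting that clade.
Most parsimonious ingroup topology: (Y,(V,(D,R))).
Y is sister to the clade containing all other ingroup taxa, so it is the earliest-diverging (most basal) ingroup lineage.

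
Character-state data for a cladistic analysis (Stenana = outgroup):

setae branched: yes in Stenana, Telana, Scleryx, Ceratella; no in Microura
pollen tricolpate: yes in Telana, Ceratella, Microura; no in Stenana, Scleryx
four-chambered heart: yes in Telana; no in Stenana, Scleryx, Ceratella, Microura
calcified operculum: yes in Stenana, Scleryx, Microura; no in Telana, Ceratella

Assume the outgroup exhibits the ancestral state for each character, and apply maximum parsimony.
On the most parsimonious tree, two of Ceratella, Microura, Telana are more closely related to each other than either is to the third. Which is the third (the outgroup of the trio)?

Character polarity is set by the outgroup: the derived state is whichever differs from the outgroup's state, so for setae branched, calcified operculum the derived state is 'no', and for the remaining characters it is 'yes'.
setae branched: derived state 'no' in Microura only — an autapomorphy, so it tells us nothing about relationships among taxa.
pollen tricolpate (derived state 'yes') is shared by Ceratella, Microura, and Telana — a synapomorphy uniting that clade.
four-chambered heart (derived state 'yes') is unique to Telana (autapomorphy; uninformative for grouping).
Only Ceratella and Telana show the derived state 'no' for calcified operculum, supporting them as a clade.
Most parsimonious ingroup topology: (((Telana,Ceratella),Microura),Scleryx).
Telana and Ceratella share a more recent common ancestor with each other than either does with Microura, so Microura is the least closely related of the three.

Microura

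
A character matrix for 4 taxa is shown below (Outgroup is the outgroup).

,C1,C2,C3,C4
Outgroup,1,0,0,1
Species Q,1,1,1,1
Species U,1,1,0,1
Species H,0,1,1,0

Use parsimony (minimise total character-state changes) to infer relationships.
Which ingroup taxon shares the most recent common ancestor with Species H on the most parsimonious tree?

Character polarity is set by the outgroup: the derived state is whichever differs from the outgroup's state, so for C1, C4 the derived state is '0', and for the remaining characters it is '1'.
C1 (derived state '0') is unique to Species H (autapomorphy; uninformative for grouping).
All ingroup taxa share the derived state '1' for C2; it defines the ingroup but does not resolve relationships within it.
C3: derived state '1' in Species H and Species Q only — synapomorphy for {Species H, Species Q}.
C4: derived state '0' in Species H only — an autapomorphy, so it tells us nothing about relationships among taxa.
Most parsimonious ingroup topology: ((Species Q,Species H),Species U).
Species H and Species Q form a cherry on this tree, so they are sister taxa.

Species Q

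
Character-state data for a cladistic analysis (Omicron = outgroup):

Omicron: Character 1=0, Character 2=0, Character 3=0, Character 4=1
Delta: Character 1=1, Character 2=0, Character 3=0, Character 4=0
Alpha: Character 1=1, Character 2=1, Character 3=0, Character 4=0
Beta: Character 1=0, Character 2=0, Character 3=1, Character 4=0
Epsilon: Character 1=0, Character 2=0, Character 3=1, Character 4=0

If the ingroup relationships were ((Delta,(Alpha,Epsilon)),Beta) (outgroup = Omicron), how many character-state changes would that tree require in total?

6

Map each character onto ((Delta,(Alpha,Epsilon)),Beta) (rooted by Omicron) and count the minimum state changes it requires (Fitch parsimony):
Character 1: 2; Character 2: 1; Character 3: 2; Character 4: 1.
Total tree length = 6.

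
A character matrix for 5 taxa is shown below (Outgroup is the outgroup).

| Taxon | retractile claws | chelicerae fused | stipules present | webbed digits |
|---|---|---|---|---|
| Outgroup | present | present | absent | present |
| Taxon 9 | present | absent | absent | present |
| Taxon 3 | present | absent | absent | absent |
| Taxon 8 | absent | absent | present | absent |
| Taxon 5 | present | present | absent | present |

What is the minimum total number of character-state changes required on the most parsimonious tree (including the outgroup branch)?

Character polarity is set by the outgroup: the derived state is whichever differs from the outgroup's state, so for retractile claws, chelicerae fused, webbed digits the derived state is 'absent', and for the remaining characters it is 'present'.
retractile claws (derived state 'absent') is unique to Taxon 8 (autapomorphy; uninformative for grouping).
chelicerae fused: derived state 'absent' in Taxon 3, Taxon 8, and Taxon 9 only — synapomorphy for {Taxon 3, Taxon 8, Taxon 9}.
stipules present: derived state 'present' in Taxon 8 only — an autapomorphy, so it tells us nothing about relationships among taxa.
webbed digits (derived state 'absent') is shared by Taxon 3 and Taxon 8 — a synapomorphy uniting that clade.
Most parsimonious ingroup topology: ((Taxon 9,(Taxon 3,Taxon 8)),Taxon 5).
Changes per character on this tree: retractile claws: 1; chelicerae fused: 1; stipules present: 1; webbed digits: 1.
Total = 4.

4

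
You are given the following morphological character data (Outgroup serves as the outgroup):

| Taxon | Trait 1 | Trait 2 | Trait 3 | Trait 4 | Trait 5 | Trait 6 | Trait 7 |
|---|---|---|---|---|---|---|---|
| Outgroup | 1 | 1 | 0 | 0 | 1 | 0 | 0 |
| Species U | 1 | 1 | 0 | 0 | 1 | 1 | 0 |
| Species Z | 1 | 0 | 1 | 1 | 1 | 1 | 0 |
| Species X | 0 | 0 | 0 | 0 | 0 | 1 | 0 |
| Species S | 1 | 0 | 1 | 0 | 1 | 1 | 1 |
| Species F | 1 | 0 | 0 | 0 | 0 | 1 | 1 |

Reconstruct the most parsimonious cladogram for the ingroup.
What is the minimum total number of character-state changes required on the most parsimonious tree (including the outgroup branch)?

8

Character polarity is set by the outgroup: the derived state is whichever differs from the outgroup's state, so for Trait 1, Trait 2, Trait 5 the derived state is '0', and for the remaining characters it is '1'.
Trait 1: derived state '0' in Species X only — an autapomorphy, so it tells us nothing about relationships among taxa.
Only Species F, Species S, Species X, and Species Z show the derived state '0' for Trait 2, supporting them as a clade.
Trait 3: derived state '1' in Species S and Species Z only — synapomorphy for {Species S, Species Z}.
Trait 4 (derived state '1') is unique to Species Z (autapomorphy; uninformative for grouping).
Only Species F and Species X show the derived state '0' for Trait 5, supporting them as a clade.
Trait 6 (derived state '1') is shared by all ingroup taxa — unites the whole ingroup.
Trait 7 (state '1') occurs in Species F and Species S but conflicts with the nesting implied by the other characters — most parsimoniously interpreted as homoplasy.
Most parsimonious ingroup topology: (Species U,((Species Z,Species S),(Species X,Species F))).
Changes per character on this tree: Trait 1: 1; Trait 2: 1; Trait 3: 1; Trait 4: 1; Trait 5: 1; Trait 6: 1; Trait 7: 2.
Total = 8.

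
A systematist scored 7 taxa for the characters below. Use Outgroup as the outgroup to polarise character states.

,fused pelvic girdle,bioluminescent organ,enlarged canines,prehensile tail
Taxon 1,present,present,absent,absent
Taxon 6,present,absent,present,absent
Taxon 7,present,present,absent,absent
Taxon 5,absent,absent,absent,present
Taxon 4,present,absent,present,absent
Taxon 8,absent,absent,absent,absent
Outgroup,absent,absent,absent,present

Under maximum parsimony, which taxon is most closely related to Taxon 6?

Character polarity is set by the outgroup: the derived state is whichever differs from the outgroup's state, so for prehensile tail the derived state is 'absent', and for the remaining characters it is 'present'.
fused pelvic girdle (derived state 'present') is shared by Taxon 1, Taxon 4, Taxon 6, and Taxon 7 — a synapomorphy uniting that clade.
bioluminescent organ: derived state 'present' in Taxon 1 and Taxon 7 only — synapomorphy for {Taxon 1, Taxon 7}.
enlarged canines: derived state 'present' in Taxon 4 and Taxon 6 only — synapomorphy for {Taxon 4, Taxon 6}.
prehensile tail (derived state 'absent') is shared by Taxon 1, Taxon 4, Taxon 6, Taxon 7, and Taxon 8 — a synapomorphy uniting that clade.
Most parsimonious ingroup topology: ((((Taxon 6,Taxon 4),(Taxon 1,Taxon 7)),Taxon 8),Taxon 5).
Taxon 6 and Taxon 4 form a cherry on this tree, so they are sister taxa.

Taxon 4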